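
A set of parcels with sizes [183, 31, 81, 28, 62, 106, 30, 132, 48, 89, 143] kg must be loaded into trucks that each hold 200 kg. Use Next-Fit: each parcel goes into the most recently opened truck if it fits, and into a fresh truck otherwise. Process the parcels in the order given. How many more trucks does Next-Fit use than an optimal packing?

1

Next-Fit: [183] [31,81,28] [62,106,30] [132,48] [89] [143] → 6 trucks.
Total size 933 kg; any packing needs at least ⌈933/200⌉ = 5 trucks.
An optimal packing achieves that bound: [183] [143,48] [132,62] [106,89] [81,31,30,28] → 5 trucks.
Excess: 6 − 5 = 1.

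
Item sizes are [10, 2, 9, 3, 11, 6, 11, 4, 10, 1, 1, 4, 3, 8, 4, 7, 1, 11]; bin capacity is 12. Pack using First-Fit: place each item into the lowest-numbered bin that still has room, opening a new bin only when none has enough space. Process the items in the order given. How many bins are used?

10 bins

10 → bin 1 (remaining 2)
2 → bin 1 (remaining 0)
9 → bin 2 (remaining 3)
3 → bin 2 (remaining 0)
11 → bin 3 (remaining 1)
6 → bin 4 (remaining 6)
11 → bin 5 (remaining 1)
4 → bin 4 (remaining 2)
10 → bin 6 (remaining 2)
1 → bin 3 (remaining 0)
1 → bin 4 (remaining 1)
4 → bin 7 (remaining 8)
3 → bin 7 (remaining 5)
8 → bin 8 (remaining 4)
4 → bin 7 (remaining 1)
7 → bin 9 (remaining 5)
1 → bin 4 (remaining 0)
11 → bin 10 (remaining 1)
Final bins: [10,2] [9,3] [11,1] [6,4,1,1] [11] [10] [4,3,4] [8] [7] [11].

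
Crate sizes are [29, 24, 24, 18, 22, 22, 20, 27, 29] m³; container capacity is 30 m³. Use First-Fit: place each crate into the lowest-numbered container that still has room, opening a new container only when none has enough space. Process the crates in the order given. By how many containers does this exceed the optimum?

First-Fit: [29] [24] [24] [18] [22] [22] [20] [27] [29] → 9 containers.
9 crates exceed 15 m³ (half the capacity), and no two of those can share a container, so at least 9 containers are needed.
So 9 is already optimal.

0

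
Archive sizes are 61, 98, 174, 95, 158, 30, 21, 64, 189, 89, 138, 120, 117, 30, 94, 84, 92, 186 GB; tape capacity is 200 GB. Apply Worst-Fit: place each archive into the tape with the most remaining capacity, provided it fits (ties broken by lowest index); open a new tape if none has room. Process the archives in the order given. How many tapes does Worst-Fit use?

12

61 GB → tape 1 (remaining 139 GB)
98 GB → tape 1 (remaining 41 GB)
174 GB → tape 2 (remaining 26 GB)
95 GB → tape 3 (remaining 105 GB)
158 GB → tape 4 (remaining 42 GB)
30 GB → tape 3 (remaining 75 GB)
21 GB → tape 3 (remaining 54 GB)
64 GB → tape 5 (remaining 136 GB)
189 GB → tape 6 (remaining 11 GB)
89 GB → tape 5 (remaining 47 GB)
138 GB → tape 7 (remaining 62 GB)
120 GB → tape 8 (remaining 80 GB)
117 GB → tape 9 (remaining 83 GB)
30 GB → tape 9 (remaining 53 GB)
94 GB → tape 10 (remaining 106 GB)
84 GB → tape 10 (remaining 22 GB)
92 GB → tape 11 (remaining 108 GB)
186 GB → tape 12 (remaining 14 GB)
Final tapes: [61,98] [174] [95,30,21] [158] [64,89] [189] [138] [120] [117,30] [94,84] [92] [186].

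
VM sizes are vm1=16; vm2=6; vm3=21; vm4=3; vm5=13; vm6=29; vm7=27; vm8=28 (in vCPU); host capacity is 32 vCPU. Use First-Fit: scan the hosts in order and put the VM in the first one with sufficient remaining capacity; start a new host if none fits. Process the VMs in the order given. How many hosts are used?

vm1 (16 vCPU) → host 1 (remaining 16 vCPU)
vm2 (6 vCPU) → host 1 (remaining 10 vCPU)
vm3 (21 vCPU) → host 2 (remaining 11 vCPU)
vm4 (3 vCPU) → host 1 (remaining 7 vCPU)
vm5 (13 vCPU) → host 3 (remaining 19 vCPU)
vm6 (29 vCPU) → host 4 (remaining 3 vCPU)
vm7 (27 vCPU) → host 5 (remaining 5 vCPU)
vm8 (28 vCPU) → host 6 (remaining 4 vCPU)

6 hosts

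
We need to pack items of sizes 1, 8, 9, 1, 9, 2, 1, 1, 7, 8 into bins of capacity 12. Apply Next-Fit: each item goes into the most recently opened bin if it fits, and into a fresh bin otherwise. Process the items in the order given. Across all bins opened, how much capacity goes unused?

Put 1 in bin 1; 11 remain.
Put 8 in bin 1; 3 remain.
Put 9 in bin 2; 3 remain.
Put 1 in bin 2; 2 remain.
Put 9 in bin 3; 3 remain.
Put 2 in bin 3; 1 remain.
Put 1 in bin 3; 0 remain.
Put 1 in bin 4; 11 remain.
Put 7 in bin 4; 4 remain.
Put 8 in bin 5; 4 remain.
5 bins × 12 = 60; used 47; unused 13.

13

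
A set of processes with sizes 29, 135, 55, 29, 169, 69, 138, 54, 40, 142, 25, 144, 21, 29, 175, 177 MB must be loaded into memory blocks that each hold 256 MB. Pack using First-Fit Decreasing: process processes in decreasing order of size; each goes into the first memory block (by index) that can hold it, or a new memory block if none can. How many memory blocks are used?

7

Sorted descending: 177, 175, 169, 144, 142, 138, 135, 69, 55, 54, 40, 29, 29, 29, 25, 21.
memory block 1: place 177 MB, 79 MB left
memory block 2: place 175 MB, 81 MB left
memory block 3: place 169 MB, 87 MB left
memory block 4: place 144 MB, 112 MB left
memory block 5: place 142 MB, 114 MB left
memory block 6: place 138 MB, 118 MB left
memory block 7: place 135 MB, 121 MB left
memory block 1: place 69 MB, 10 MB left
memory block 2: place 55 MB, 26 MB left
memory block 3: place 54 MB, 33 MB left
memory block 4: place 40 MB, 72 MB left
memory block 3: place 29 MB, 4 MB left
memory block 4: place 29 MB, 43 MB left
memory block 4: place 29 MB, 14 MB left
memory block 2: place 25 MB, 1 MB left
memory block 5: place 21 MB, 93 MB left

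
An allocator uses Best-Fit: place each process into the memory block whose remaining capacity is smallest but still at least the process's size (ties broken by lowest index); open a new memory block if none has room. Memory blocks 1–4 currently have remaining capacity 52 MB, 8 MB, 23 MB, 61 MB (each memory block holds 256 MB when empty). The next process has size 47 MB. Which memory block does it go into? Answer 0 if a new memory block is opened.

1

Memory blocks with room: memory block 1 (52 MB), memory block 4 (61 MB).
Tightest fit is memory block 1 with 52 MB free.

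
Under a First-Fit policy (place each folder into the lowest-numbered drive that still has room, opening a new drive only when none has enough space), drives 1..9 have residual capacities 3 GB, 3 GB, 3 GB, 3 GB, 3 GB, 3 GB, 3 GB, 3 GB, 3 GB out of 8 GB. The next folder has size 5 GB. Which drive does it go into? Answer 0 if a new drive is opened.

No drive has ≥ 5 GB free, so a new drive is opened.

0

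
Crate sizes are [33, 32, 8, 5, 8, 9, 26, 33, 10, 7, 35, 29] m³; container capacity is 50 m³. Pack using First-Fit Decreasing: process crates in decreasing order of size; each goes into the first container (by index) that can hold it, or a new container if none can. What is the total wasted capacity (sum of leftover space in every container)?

Sorted descending: 35, 33, 33, 32, 29, 26, 10, 9, 8, 8, 7, 5.
Put 35 m³ in container 1; 15 m³ remain.
Put 33 m³ in container 2; 17 m³ remain.
Put 33 m³ in container 3; 17 m³ remain.
Put 32 m³ in container 4; 18 m³ remain.
Put 29 m³ in container 5; 21 m³ remain.
Put 26 m³ in container 6; 24 m³ remain.
Put 10 m³ in container 1; 5 m³ remain.
Put 9 m³ in container 2; 8 m³ remain.
Put 8 m³ in container 2; 0 m³ remain.
Put 8 m³ in container 3; 9 m³ remain.
Put 7 m³ in container 3; 2 m³ remain.
Put 5 m³ in container 1; 0 m³ remain.
6 containers × 50 m³ = 300 m³; used 235 m³; unused 65 m³.

65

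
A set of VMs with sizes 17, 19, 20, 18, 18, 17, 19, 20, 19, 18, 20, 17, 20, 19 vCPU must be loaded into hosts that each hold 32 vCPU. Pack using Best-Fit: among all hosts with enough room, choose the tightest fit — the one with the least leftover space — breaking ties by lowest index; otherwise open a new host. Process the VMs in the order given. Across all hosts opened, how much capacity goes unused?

host 1: place 17 vCPU, 15 vCPU left
host 2: place 19 vCPU, 13 vCPU left
host 3: place 20 vCPU, 12 vCPU left
host 4: place 18 vCPU, 14 vCPU left
host 5: place 18 vCPU, 14 vCPU left
host 6: place 17 vCPU, 15 vCPU left
host 7: place 19 vCPU, 13 vCPU left
host 8: place 20 vCPU, 12 vCPU left
host 9: place 19 vCPU, 13 vCPU left
host 10: place 18 vCPU, 14 vCPU left
host 11: place 20 vCPU, 12 vCPU left
host 12: place 17 vCPU, 15 vCPU left
host 13: place 20 vCPU, 12 vCPU left
host 14: place 19 vCPU, 13 vCPU left
14 hosts × 32 vCPU = 448 vCPU; used 261 vCPU; unused 187 vCPU.

187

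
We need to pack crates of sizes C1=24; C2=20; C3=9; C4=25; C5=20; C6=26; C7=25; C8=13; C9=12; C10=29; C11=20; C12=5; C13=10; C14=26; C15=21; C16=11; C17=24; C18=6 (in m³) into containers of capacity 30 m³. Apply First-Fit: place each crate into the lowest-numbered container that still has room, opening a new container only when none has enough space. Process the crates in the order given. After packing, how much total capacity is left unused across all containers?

container 1: place C1 (24 m³), 6 m³ left
container 2: place C2 (20 m³), 10 m³ left
container 2: place C3 (9 m³), 1 m³ left
container 3: place C4 (25 m³), 5 m³ left
container 4: place C5 (20 m³), 10 m³ left
container 5: place C6 (26 m³), 4 m³ left
container 6: place C7 (25 m³), 5 m³ left
container 7: place C8 (13 m³), 17 m³ left
container 7: place C9 (12 m³), 5 m³ left
container 8: place C10 (29 m³), 1 m³ left
container 9: place C11 (20 m³), 10 m³ left
container 1: place C12 (5 m³), 1 m³ left
container 4: place C13 (10 m³), 0 m³ left
container 10: place C14 (26 m³), 4 m³ left
container 11: place C15 (21 m³), 9 m³ left
container 12: place C16 (11 m³), 19 m³ left
container 13: place C17 (24 m³), 6 m³ left
container 9: place C18 (6 m³), 4 m³ left
13 containers × 30 m³ = 390 m³; used 326 m³; unused 64 m³.

64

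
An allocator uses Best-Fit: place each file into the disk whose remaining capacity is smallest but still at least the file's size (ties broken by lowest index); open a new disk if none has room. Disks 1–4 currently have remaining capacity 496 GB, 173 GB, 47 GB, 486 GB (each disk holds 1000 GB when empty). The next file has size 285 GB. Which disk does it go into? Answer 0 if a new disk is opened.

Disks with room: disk 1 (496 GB), disk 4 (486 GB).
Tightest fit is disk 4 with 486 GB free.

4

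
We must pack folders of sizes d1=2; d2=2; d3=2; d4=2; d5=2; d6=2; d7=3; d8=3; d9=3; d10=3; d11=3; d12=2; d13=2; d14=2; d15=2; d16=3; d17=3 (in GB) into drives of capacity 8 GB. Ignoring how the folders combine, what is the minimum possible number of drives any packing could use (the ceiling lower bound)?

6

Total size = 2 + 2 + 2 + 2 + 2 + 2 + 3 + 3 + 3 + 3 + 3 + 2 + 2 + 2 + 2 + 3 + 3 = 41 GB.
⌈41 / 8⌉ = 6.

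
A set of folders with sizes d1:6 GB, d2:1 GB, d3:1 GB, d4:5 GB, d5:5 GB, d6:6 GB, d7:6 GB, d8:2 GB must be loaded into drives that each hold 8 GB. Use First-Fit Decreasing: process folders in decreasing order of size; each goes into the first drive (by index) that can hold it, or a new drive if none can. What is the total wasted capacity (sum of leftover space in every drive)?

Sorted descending: 6, 6, 6, 5, 5, 2, 1, 1.
drive 1: place 6 GB, 2 GB left
drive 2: place 6 GB, 2 GB left
drive 3: place 6 GB, 2 GB left
drive 4: place 5 GB, 3 GB left
drive 5: place 5 GB, 3 GB left
drive 1: place 2 GB, 0 GB left
drive 2: place 1 GB, 1 GB left
drive 2: place 1 GB, 0 GB left
5 drives × 8 GB = 40 GB; used 32 GB; unused 8 GB.

8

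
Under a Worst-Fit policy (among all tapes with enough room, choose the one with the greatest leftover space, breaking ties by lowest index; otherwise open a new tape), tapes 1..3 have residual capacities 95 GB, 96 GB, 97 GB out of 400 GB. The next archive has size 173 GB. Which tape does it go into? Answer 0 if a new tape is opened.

0

No tape has ≥ 173 GB free, so a new tape is opened.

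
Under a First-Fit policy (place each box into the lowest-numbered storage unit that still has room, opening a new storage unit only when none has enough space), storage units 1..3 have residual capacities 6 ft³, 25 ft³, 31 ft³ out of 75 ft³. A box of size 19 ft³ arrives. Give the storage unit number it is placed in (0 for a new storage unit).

2

Storage units with room: storage unit 2 (25 ft³), storage unit 3 (31 ft³).
The first with room is storage unit 2.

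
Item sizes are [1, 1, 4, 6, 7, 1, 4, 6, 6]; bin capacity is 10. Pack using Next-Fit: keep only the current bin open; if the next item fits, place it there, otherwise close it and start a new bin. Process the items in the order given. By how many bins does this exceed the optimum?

Next-Fit: [1,1,4] [6] [7,1] [4,6] [6] → 5 bins.
Total size 36; any packing needs at least ⌈36/10⌉ = 4 bins.
An optimal packing achieves that bound: [7,1,1,1] [6,4] [6,4] [6] → 4 bins.
Excess: 5 − 4 = 1.

1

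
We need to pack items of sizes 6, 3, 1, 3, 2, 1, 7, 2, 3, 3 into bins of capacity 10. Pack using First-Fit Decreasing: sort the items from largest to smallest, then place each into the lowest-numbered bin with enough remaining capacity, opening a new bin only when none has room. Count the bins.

4

Sorted descending: 7, 6, 3, 3, 3, 3, 2, 2, 1, 1.
Put 7 in bin 1; 3 remain.
Put 6 in bin 2; 4 remain.
Put 3 in bin 1; 0 remain.
Put 3 in bin 2; 1 remain.
Put 3 in bin 3; 7 remain.
Put 3 in bin 3; 4 remain.
Put 2 in bin 3; 2 remain.
Put 2 in bin 3; 0 remain.
Put 1 in bin 2; 0 remain.
Put 1 in bin 4; 9 remain.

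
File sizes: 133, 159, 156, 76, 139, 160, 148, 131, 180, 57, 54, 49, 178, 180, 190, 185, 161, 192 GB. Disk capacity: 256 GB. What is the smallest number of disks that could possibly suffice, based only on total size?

10 disks

Total size = 133 + 159 + 156 + 76 + 139 + 160 + 148 + 131 + 180 + 57 + 54 + 49 + 178 + 180 + 190 + 185 + 161 + 192 = 2528 GB.
⌈2528 / 256⌉ = 10.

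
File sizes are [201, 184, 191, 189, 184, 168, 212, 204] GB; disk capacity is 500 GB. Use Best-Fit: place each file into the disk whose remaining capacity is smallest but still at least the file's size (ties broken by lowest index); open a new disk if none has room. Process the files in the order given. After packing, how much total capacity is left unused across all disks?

467

disk 1: place 201 GB, 299 GB left
disk 1: place 184 GB, 115 GB left
disk 2: place 191 GB, 309 GB left
disk 2: place 189 GB, 120 GB left
disk 3: place 184 GB, 316 GB left
disk 3: place 168 GB, 148 GB left
disk 4: place 212 GB, 288 GB left
disk 4: place 204 GB, 84 GB left
4 disks × 500 GB = 2000 GB; used 1533 GB; unused 467 GB.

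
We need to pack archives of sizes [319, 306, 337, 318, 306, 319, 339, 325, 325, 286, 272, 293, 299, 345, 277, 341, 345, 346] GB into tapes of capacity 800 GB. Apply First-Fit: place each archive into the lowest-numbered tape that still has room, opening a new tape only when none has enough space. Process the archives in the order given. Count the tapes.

9

319 GB → tape 1 (remaining 481 GB)
306 GB → tape 1 (remaining 175 GB)
337 GB → tape 2 (remaining 463 GB)
318 GB → tape 2 (remaining 145 GB)
306 GB → tape 3 (remaining 494 GB)
319 GB → tape 3 (remaining 175 GB)
339 GB → tape 4 (remaining 461 GB)
325 GB → tape 4 (remaining 136 GB)
325 GB → tape 5 (remaining 475 GB)
286 GB → tape 5 (remaining 189 GB)
272 GB → tape 6 (remaining 528 GB)
293 GB → tape 6 (remaining 235 GB)
299 GB → tape 7 (remaining 501 GB)
345 GB → tape 7 (remaining 156 GB)
277 GB → tape 8 (remaining 523 GB)
341 GB → tape 8 (remaining 182 GB)
345 GB → tape 9 (remaining 455 GB)
346 GB → tape 9 (remaining 109 GB)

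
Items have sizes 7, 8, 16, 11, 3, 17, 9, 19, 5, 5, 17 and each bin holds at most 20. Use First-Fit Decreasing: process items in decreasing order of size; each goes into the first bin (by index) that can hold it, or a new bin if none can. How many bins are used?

Sorted descending: 19, 17, 17, 16, 11, 9, 8, 7, 5, 5, 3.
Put 19 in bin 1; 1 remain.
Put 17 in bin 2; 3 remain.
Put 17 in bin 3; 3 remain.
Put 16 in bin 4; 4 remain.
Put 11 in bin 5; 9 remain.
Put 9 in bin 5; 0 remain.
Put 8 in bin 6; 12 remain.
Put 7 in bin 6; 5 remain.
Put 5 in bin 6; 0 remain.
Put 5 in bin 7; 15 remain.
Put 3 in bin 2; 0 remain.

7 bins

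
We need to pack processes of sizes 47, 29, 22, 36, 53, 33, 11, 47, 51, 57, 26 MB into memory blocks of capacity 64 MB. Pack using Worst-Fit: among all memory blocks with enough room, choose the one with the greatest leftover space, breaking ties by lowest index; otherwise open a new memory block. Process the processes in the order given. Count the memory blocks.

8

Put 47 MB in memory block 1; 17 MB remain.
Put 29 MB in memory block 2; 35 MB remain.
Put 22 MB in memory block 2; 13 MB remain.
Put 36 MB in memory block 3; 28 MB remain.
Put 53 MB in memory block 4; 11 MB remain.
Put 33 MB in memory block 5; 31 MB remain.
Put 11 MB in memory block 5; 20 MB remain.
Put 47 MB in memory block 6; 17 MB remain.
Put 51 MB in memory block 7; 13 MB remain.
Put 57 MB in memory block 8; 7 MB remain.
Put 26 MB in memory block 3; 2 MB remain.
Final memory blocks: [47] [29,22] [36,26] [53] [33,11] [47] [51] [57].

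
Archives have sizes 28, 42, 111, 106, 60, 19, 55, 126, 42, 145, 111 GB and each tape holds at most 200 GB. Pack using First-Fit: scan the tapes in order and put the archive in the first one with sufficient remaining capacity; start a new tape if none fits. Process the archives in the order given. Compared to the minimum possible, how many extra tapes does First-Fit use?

0

First-Fit: [28,42,111,19] [106,60] [55,126] [42,145] [111] → 5 tapes.
Total size 845 GB; any packing needs at least ⌈845/200⌉ = 5 tapes.
So 5 is already optimal.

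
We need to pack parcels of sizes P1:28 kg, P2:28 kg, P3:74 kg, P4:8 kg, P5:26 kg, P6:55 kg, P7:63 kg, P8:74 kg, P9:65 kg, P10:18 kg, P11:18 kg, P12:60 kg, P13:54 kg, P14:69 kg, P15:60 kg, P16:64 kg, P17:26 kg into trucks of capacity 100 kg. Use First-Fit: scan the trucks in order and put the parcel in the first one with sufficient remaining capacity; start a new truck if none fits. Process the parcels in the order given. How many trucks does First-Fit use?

Put P1 (28 kg) in truck 1; 72 kg remain.
Put P2 (28 kg) in truck 1; 44 kg remain.
Put P3 (74 kg) in truck 2; 26 kg remain.
Put P4 (8 kg) in truck 1; 36 kg remain.
Put P5 (26 kg) in truck 1; 10 kg remain.
Put P6 (55 kg) in truck 3; 45 kg remain.
Put P7 (63 kg) in truck 4; 37 kg remain.
Put P8 (74 kg) in truck 5; 26 kg remain.
Put P9 (65 kg) in truck 6; 35 kg remain.
Put P10 (18 kg) in truck 2; 8 kg remain.
Put P11 (18 kg) in truck 3; 27 kg remain.
Put P12 (60 kg) in truck 7; 40 kg remain.
Put P13 (54 kg) in truck 8; 46 kg remain.
Put P14 (69 kg) in truck 9; 31 kg remain.
Put P15 (60 kg) in truck 10; 40 kg remain.
Put P16 (64 kg) in truck 11; 36 kg remain.
Put P17 (26 kg) in truck 3; 1 kg remain.

11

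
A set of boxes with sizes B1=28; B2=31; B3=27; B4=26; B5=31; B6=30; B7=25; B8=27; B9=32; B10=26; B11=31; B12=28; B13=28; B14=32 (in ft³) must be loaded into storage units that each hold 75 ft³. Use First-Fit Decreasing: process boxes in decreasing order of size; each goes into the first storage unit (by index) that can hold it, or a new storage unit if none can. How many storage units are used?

Sorted descending: 32, 32, 31, 31, 31, 30, 28, 28, 28, 27, 27, 26, 26, 25.
Put 32 ft³ in storage unit 1; 43 ft³ remain.
Put 32 ft³ in storage unit 1; 11 ft³ remain.
Put 31 ft³ in storage unit 2; 44 ft³ remain.
Put 31 ft³ in storage unit 2; 13 ft³ remain.
Put 31 ft³ in storage unit 3; 44 ft³ remain.
Put 30 ft³ in storage unit 3; 14 ft³ remain.
Put 28 ft³ in storage unit 4; 47 ft³ remain.
Put 28 ft³ in storage unit 4; 19 ft³ remain.
Put 28 ft³ in storage unit 5; 47 ft³ remain.
Put 27 ft³ in storage unit 5; 20 ft³ remain.
Put 27 ft³ in storage unit 6; 48 ft³ remain.
Put 26 ft³ in storage unit 6; 22 ft³ remain.
Put 26 ft³ in storage unit 7; 49 ft³ remain.
Put 25 ft³ in storage unit 7; 24 ft³ remain.
Final storage units: [32,32] [31,31] [31,30] [28,28] [28,27] [27,26] [26,25].

7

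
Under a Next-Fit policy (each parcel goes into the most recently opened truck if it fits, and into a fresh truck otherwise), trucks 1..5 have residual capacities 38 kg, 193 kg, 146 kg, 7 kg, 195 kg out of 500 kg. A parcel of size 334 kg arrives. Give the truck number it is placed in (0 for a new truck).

0

Next-Fit only looks at truck 5, which has 195 kg free.
334 kg does not fit, so a new truck is opened.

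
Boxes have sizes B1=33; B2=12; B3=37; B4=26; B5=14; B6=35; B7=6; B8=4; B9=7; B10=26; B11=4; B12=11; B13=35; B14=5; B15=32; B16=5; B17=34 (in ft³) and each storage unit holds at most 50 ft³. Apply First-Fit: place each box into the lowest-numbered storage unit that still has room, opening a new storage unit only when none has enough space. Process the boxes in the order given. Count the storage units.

storage unit 1: place B1 (33 ft³), 17 ft³ left
storage unit 1: place B2 (12 ft³), 5 ft³ left
storage unit 2: place B3 (37 ft³), 13 ft³ left
storage unit 3: place B4 (26 ft³), 24 ft³ left
storage unit 3: place B5 (14 ft³), 10 ft³ left
storage unit 4: place B6 (35 ft³), 15 ft³ left
storage unit 2: place B7 (6 ft³), 7 ft³ left
storage unit 1: place B8 (4 ft³), 1 ft³ left
storage unit 2: place B9 (7 ft³), 0 ft³ left
storage unit 5: place B10 (26 ft³), 24 ft³ left
storage unit 3: place B11 (4 ft³), 6 ft³ left
storage unit 4: place B12 (11 ft³), 4 ft³ left
storage unit 6: place B13 (35 ft³), 15 ft³ left
storage unit 3: place B14 (5 ft³), 1 ft³ left
storage unit 7: place B15 (32 ft³), 18 ft³ left
storage unit 5: place B16 (5 ft³), 19 ft³ left
storage unit 8: place B17 (34 ft³), 16 ft³ left
Final storage units: [33,12,4] [37,6,7] [26,14,4,5] [35,11] [26,5] [35] [32] [34].

8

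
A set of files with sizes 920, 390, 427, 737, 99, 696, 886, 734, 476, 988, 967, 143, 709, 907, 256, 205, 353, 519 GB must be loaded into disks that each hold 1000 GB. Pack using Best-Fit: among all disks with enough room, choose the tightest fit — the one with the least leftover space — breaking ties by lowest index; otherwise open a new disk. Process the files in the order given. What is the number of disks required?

12 disks

disk 1: place 920 GB, 80 GB left
disk 2: place 390 GB, 610 GB left
disk 2: place 427 GB, 183 GB left
disk 3: place 737 GB, 263 GB left
disk 2: place 99 GB, 84 GB left
disk 4: place 696 GB, 304 GB left
disk 5: place 886 GB, 114 GB left
disk 6: place 734 GB, 266 GB left
disk 7: place 476 GB, 524 GB left
disk 8: place 988 GB, 12 GB left
disk 9: place 967 GB, 33 GB left
disk 3: place 143 GB, 120 GB left
disk 10: place 709 GB, 291 GB left
disk 11: place 907 GB, 93 GB left
disk 6: place 256 GB, 10 GB left
disk 10: place 205 GB, 86 GB left
disk 7: place 353 GB, 171 GB left
disk 12: place 519 GB, 481 GB left
Final disks: [920] [390,427,99] [737,143] [696] [886] [734,256] [476,353] [988] [967] [709,205] [907] [519].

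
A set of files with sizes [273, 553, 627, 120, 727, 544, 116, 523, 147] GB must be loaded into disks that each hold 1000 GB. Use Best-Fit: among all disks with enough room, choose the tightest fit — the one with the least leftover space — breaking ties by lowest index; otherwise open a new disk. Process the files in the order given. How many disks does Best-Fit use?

5

273 GB → disk 1 (remaining 727 GB)
553 GB → disk 1 (remaining 174 GB)
627 GB → disk 2 (remaining 373 GB)
120 GB → disk 1 (remaining 54 GB)
727 GB → disk 3 (remaining 273 GB)
544 GB → disk 4 (remaining 456 GB)
116 GB → disk 3 (remaining 157 GB)
523 GB → disk 5 (remaining 477 GB)
147 GB → disk 3 (remaining 10 GB)
Final disks: [273,553,120] [627] [727,116,147] [544] [523].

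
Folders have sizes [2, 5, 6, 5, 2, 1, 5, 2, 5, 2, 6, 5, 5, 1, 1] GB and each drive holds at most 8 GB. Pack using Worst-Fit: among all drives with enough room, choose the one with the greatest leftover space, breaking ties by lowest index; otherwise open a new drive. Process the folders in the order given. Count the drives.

8

Put 2 GB in drive 1; 6 GB remain.
Put 5 GB in drive 1; 1 GB remain.
Put 6 GB in drive 2; 2 GB remain.
Put 5 GB in drive 3; 3 GB remain.
Put 2 GB in drive 3; 1 GB remain.
Put 1 GB in drive 2; 1 GB remain.
Put 5 GB in drive 4; 3 GB remain.
Put 2 GB in drive 4; 1 GB remain.
Put 5 GB in drive 5; 3 GB remain.
Put 2 GB in drive 5; 1 GB remain.
Put 6 GB in drive 6; 2 GB remain.
Put 5 GB in drive 7; 3 GB remain.
Put 5 GB in drive 8; 3 GB remain.
Put 1 GB in drive 7; 2 GB remain.
Put 1 GB in drive 8; 2 GB remain.
Final drives: [2,5] [6,1] [5,2] [5,2] [5,2] [6] [5,1] [5,1].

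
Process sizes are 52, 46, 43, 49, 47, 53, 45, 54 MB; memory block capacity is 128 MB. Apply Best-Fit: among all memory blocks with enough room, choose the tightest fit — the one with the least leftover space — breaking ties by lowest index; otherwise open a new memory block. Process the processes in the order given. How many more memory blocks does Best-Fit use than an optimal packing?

Best-Fit: [52,46] [43,49] [47,53] [45,54] → 4 memory blocks.
Total size 389 MB; any packing needs at least ⌈389/128⌉ = 4 memory blocks.
So 4 is already optimal.

0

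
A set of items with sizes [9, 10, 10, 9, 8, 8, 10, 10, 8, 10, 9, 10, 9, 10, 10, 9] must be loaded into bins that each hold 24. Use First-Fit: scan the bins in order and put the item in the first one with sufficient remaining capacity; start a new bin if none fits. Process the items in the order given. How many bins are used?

8

9 → bin 1 (remaining 15)
10 → bin 1 (remaining 5)
10 → bin 2 (remaining 14)
9 → bin 2 (remaining 5)
8 → bin 3 (remaining 16)
8 → bin 3 (remaining 8)
10 → bin 4 (remaining 14)
10 → bin 4 (remaining 4)
8 → bin 3 (remaining 0)
10 → bin 5 (remaining 14)
9 → bin 5 (remaining 5)
10 → bin 6 (remaining 14)
9 → bin 6 (remaining 5)
10 → bin 7 (remaining 14)
10 → bin 7 (remaining 4)
9 → bin 8 (remaining 15)
Final bins: [9,10] [10,9] [8,8,8] [10,10] [10,9] [10,9] [10,10] [9].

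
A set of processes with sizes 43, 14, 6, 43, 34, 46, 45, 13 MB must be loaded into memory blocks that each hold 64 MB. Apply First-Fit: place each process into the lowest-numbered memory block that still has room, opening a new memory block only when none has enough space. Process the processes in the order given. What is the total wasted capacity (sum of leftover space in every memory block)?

76

Put 43 MB in memory block 1; 21 MB remain.
Put 14 MB in memory block 1; 7 MB remain.
Put 6 MB in memory block 1; 1 MB remain.
Put 43 MB in memory block 2; 21 MB remain.
Put 34 MB in memory block 3; 30 MB remain.
Put 46 MB in memory block 4; 18 MB remain.
Put 45 MB in memory block 5; 19 MB remain.
Put 13 MB in memory block 2; 8 MB remain.
5 memory blocks × 64 MB = 320 MB; used 244 MB; unused 76 MB.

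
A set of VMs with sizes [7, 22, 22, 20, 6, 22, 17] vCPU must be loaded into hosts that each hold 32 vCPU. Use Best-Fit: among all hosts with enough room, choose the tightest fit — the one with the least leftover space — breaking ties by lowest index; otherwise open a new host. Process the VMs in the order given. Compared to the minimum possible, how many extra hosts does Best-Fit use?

Best-Fit: [7,22] [22,6] [20] [22] [17] → 5 hosts.
5 VMs exceed 16 vCPU (half the capacity), and no two of those can share a host, so at least 5 hosts are needed.
So 5 is already optimal.

0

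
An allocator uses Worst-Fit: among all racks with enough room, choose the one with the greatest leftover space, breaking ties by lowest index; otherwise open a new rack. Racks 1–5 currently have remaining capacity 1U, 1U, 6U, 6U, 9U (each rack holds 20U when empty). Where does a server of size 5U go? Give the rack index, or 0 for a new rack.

5

Racks with room: rack 3 (6U), rack 4 (6U), rack 5 (9U).
Most room is rack 5 with 9U free.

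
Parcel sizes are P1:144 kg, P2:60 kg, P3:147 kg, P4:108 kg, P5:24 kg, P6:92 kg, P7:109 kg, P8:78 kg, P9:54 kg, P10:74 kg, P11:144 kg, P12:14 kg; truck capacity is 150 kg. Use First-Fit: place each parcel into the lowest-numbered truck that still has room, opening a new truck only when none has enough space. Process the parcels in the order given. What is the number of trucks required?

truck 1: place P1 (144 kg), 6 kg left
truck 2: place P2 (60 kg), 90 kg left
truck 3: place P3 (147 kg), 3 kg left
truck 4: place P4 (108 kg), 42 kg left
truck 2: place P5 (24 kg), 66 kg left
truck 5: place P6 (92 kg), 58 kg left
truck 6: place P7 (109 kg), 41 kg left
truck 7: place P8 (78 kg), 72 kg left
truck 2: place P9 (54 kg), 12 kg left
truck 8: place P10 (74 kg), 76 kg left
truck 9: place P11 (144 kg), 6 kg left
truck 4: place P12 (14 kg), 28 kg left

9 trucks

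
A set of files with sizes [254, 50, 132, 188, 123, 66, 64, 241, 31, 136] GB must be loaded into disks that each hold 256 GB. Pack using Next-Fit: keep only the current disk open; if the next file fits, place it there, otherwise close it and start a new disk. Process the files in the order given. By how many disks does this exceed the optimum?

0

Next-Fit: [254] [50,132] [188] [123,66,64] [241] [31,136] → 6 disks.
Total size 1285 GB; any packing needs at least ⌈1285/256⌉ = 6 disks.
So 6 is already optimal.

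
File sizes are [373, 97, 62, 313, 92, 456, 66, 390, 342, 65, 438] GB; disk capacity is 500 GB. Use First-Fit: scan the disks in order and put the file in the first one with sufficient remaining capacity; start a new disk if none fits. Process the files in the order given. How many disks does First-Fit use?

6 disks

disk 1: place 373 GB, 127 GB left
disk 1: place 97 GB, 30 GB left
disk 2: place 62 GB, 438 GB left
disk 2: place 313 GB, 125 GB left
disk 2: place 92 GB, 33 GB left
disk 3: place 456 GB, 44 GB left
disk 4: place 66 GB, 434 GB left
disk 4: place 390 GB, 44 GB left
disk 5: place 342 GB, 158 GB left
disk 5: place 65 GB, 93 GB left
disk 6: place 438 GB, 62 GB left
Final disks: [373,97] [62,313,92] [456] [66,390] [342,65] [438].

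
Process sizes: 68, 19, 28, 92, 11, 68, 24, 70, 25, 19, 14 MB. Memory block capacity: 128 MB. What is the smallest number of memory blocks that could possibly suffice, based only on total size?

4 memory blocks

Total size = 68 + 19 + 28 + 92 + 11 + 68 + 24 + 70 + 25 + 19 + 14 = 438 MB.
⌈438 / 128⌉ = 4.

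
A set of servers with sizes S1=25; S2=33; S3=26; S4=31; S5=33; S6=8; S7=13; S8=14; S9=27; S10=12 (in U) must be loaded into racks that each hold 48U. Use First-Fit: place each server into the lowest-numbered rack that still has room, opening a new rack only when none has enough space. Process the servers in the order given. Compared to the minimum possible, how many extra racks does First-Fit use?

First-Fit: [25,8,13] [33,14] [26,12] [31] [33] [27] → 6 racks.
6 servers exceed 24U (half the capacity), and no two of those can share a rack, so at least 6 racks are needed.
So 6 is already optimal.

0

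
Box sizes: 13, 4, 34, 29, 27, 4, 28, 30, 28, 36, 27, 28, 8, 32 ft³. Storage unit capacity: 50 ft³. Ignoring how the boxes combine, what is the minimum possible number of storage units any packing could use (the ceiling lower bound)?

7

Total size = 13 + 4 + 34 + 29 + 27 + 4 + 28 + 30 + 28 + 36 + 27 + 28 + 8 + 32 = 328 ft³.
⌈328 / 50⌉ = 7.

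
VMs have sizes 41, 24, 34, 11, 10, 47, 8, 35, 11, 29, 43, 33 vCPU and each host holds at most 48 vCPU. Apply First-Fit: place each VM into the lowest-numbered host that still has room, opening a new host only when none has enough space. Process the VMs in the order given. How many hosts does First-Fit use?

41 vCPU → host 1 (remaining 7 vCPU)
24 vCPU → host 2 (remaining 24 vCPU)
34 vCPU → host 3 (remaining 14 vCPU)
11 vCPU → host 2 (remaining 13 vCPU)
10 vCPU → host 2 (remaining 3 vCPU)
47 vCPU → host 4 (remaining 1 vCPU)
8 vCPU → host 3 (remaining 6 vCPU)
35 vCPU → host 5 (remaining 13 vCPU)
11 vCPU → host 5 (remaining 2 vCPU)
29 vCPU → host 6 (remaining 19 vCPU)
43 vCPU → host 7 (remaining 5 vCPU)
33 vCPU → host 8 (remaining 15 vCPU)
Final hosts: [41] [24,11,10] [34,8] [47] [35,11] [29] [43] [33].

8 hosts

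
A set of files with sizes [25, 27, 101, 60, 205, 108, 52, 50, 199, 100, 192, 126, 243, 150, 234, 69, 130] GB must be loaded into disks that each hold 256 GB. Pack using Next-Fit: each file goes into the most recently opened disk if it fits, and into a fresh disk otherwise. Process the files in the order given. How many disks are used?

11

disk 1: place 25 GB, 231 GB left
disk 1: place 27 GB, 204 GB left
disk 1: place 101 GB, 103 GB left
disk 1: place 60 GB, 43 GB left
disk 2: place 205 GB, 51 GB left
disk 3: place 108 GB, 148 GB left
disk 3: place 52 GB, 96 GB left
disk 3: place 50 GB, 46 GB left
disk 4: place 199 GB, 57 GB left
disk 5: place 100 GB, 156 GB left
disk 6: place 192 GB, 64 GB left
disk 7: place 126 GB, 130 GB left
disk 8: place 243 GB, 13 GB left
disk 9: place 150 GB, 106 GB left
disk 10: place 234 GB, 22 GB left
disk 11: place 69 GB, 187 GB left
disk 11: place 130 GB, 57 GB left
Final disks: [25,27,101,60] [205] [108,52,50] [199] [100] [192] [126] [243] [150] [234] [69,130].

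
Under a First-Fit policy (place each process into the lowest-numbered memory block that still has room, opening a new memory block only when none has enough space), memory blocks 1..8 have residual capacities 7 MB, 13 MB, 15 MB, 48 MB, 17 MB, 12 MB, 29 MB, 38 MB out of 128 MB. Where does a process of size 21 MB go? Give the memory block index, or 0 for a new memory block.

4

Memory blocks with room: memory block 4 (48 MB), memory block 7 (29 MB), memory block 8 (38 MB).
The first with room is memory block 4.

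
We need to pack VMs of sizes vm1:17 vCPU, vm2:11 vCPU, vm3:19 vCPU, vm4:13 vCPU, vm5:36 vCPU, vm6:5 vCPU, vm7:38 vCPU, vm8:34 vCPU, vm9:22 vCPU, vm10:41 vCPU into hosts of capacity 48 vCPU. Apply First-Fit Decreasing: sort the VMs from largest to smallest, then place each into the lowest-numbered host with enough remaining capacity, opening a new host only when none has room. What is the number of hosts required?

6 hosts

Sorted descending: 41, 38, 36, 34, 22, 19, 17, 13, 11, 5.
Put 41 vCPU in host 1; 7 vCPU remain.
Put 38 vCPU in host 2; 10 vCPU remain.
Put 36 vCPU in host 3; 12 vCPU remain.
Put 34 vCPU in host 4; 14 vCPU remain.
Put 22 vCPU in host 5; 26 vCPU remain.
Put 19 vCPU in host 5; 7 vCPU remain.
Put 17 vCPU in host 6; 31 vCPU remain.
Put 13 vCPU in host 4; 1 vCPU remain.
Put 11 vCPU in host 3; 1 vCPU remain.
Put 5 vCPU in host 1; 2 vCPU remain.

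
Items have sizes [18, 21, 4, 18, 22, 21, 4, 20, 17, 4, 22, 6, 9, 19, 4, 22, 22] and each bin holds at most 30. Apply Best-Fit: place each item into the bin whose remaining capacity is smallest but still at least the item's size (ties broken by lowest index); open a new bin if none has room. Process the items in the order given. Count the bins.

Put 18 in bin 1; 12 remain.
Put 21 in bin 2; 9 remain.
Put 4 in bin 2; 5 remain.
Put 18 in bin 3; 12 remain.
Put 22 in bin 4; 8 remain.
Put 21 in bin 5; 9 remain.
Put 4 in bin 2; 1 remain.
Put 20 in bin 6; 10 remain.
Put 17 in bin 7; 13 remain.
Put 4 in bin 4; 4 remain.
Put 22 in bin 8; 8 remain.
Put 6 in bin 8; 2 remain.
Put 9 in bin 5; 0 remain.
Put 19 in bin 9; 11 remain.
Put 4 in bin 4; 0 remain.
Put 22 in bin 10; 8 remain.
Put 22 in bin 11; 8 remain.

11 bins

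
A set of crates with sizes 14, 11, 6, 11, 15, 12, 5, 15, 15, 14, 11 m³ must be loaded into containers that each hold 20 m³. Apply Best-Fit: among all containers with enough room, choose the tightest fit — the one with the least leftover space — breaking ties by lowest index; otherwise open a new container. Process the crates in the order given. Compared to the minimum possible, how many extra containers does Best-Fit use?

Best-Fit: [14,6] [11] [11] [15,5] [12] [15] [15] [14] [11] → 9 containers.
9 crates exceed 10 m³ (half the capacity), and no two of those can share a container, so at least 9 containers are needed.
So 9 is already optimal.

0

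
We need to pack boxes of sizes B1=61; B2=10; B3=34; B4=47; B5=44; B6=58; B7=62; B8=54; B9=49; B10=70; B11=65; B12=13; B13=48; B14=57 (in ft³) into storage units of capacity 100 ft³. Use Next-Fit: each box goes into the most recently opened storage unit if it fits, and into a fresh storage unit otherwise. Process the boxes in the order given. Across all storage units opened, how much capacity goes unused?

428

B1 (61 ft³) → storage unit 1 (remaining 39 ft³)
B2 (10 ft³) → storage unit 1 (remaining 29 ft³)
B3 (34 ft³) → storage unit 2 (remaining 66 ft³)
B4 (47 ft³) → storage unit 2 (remaining 19 ft³)
B5 (44 ft³) → storage unit 3 (remaining 56 ft³)
B6 (58 ft³) → storage unit 4 (remaining 42 ft³)
B7 (62 ft³) → storage unit 5 (remaining 38 ft³)
B8 (54 ft³) → storage unit 6 (remaining 46 ft³)
B9 (49 ft³) → storage unit 7 (remaining 51 ft³)
B10 (70 ft³) → storage unit 8 (remaining 30 ft³)
B11 (65 ft³) → storage unit 9 (remaining 35 ft³)
B12 (13 ft³) → storage unit 9 (remaining 22 ft³)
B13 (48 ft³) → storage unit 10 (remaining 52 ft³)
B14 (57 ft³) → storage unit 11 (remaining 43 ft³)
11 storage units × 100 ft³ = 1100 ft³; used 672 ft³; unused 428 ft³.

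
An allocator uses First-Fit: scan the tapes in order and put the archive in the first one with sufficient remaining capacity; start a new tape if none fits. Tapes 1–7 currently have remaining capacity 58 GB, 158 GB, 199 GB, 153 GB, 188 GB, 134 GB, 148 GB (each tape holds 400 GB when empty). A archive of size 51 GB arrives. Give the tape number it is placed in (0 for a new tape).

Tapes with room: tape 1 (58 GB), tape 2 (158 GB), tape 3 (199 GB), tape 4 (153 GB), tape 5 (188 GB), tape 6 (134 GB), tape 7 (148 GB).
The first with room is tape 1.

1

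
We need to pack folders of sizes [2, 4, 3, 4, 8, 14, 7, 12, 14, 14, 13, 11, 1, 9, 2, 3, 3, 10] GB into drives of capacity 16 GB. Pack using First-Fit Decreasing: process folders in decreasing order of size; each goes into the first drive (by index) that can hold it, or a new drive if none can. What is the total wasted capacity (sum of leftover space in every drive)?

Sorted descending: 14, 14, 14, 13, 12, 11, 10, 9, 8, 7, 4, 4, 3, 3, 3, 2, 2, 1.
drive 1: place 14 GB, 2 GB left
drive 2: place 14 GB, 2 GB left
drive 3: place 14 GB, 2 GB left
drive 4: place 13 GB, 3 GB left
drive 5: place 12 GB, 4 GB left
drive 6: place 11 GB, 5 GB left
drive 7: place 10 GB, 6 GB left
drive 8: place 9 GB, 7 GB left
drive 9: place 8 GB, 8 GB left
drive 8: place 7 GB, 0 GB left
drive 5: place 4 GB, 0 GB left
drive 6: place 4 GB, 1 GB left
drive 4: place 3 GB, 0 GB left
drive 7: place 3 GB, 3 GB left
drive 7: place 3 GB, 0 GB left
drive 1: place 2 GB, 0 GB left
drive 2: place 2 GB, 0 GB left
drive 3: place 1 GB, 1 GB left
9 drives × 16 GB = 144 GB; used 134 GB; unused 10 GB.

10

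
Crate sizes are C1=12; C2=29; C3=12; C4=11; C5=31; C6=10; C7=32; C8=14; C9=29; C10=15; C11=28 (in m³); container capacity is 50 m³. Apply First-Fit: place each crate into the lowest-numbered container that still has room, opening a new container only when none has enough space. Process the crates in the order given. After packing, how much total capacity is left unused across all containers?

77

container 1: place C1 (12 m³), 38 m³ left
container 1: place C2 (29 m³), 9 m³ left
container 2: place C3 (12 m³), 38 m³ left
container 2: place C4 (11 m³), 27 m³ left
container 3: place C5 (31 m³), 19 m³ left
container 2: place C6 (10 m³), 17 m³ left
container 4: place C7 (32 m³), 18 m³ left
container 2: place C8 (14 m³), 3 m³ left
container 5: place C9 (29 m³), 21 m³ left
container 3: place C10 (15 m³), 4 m³ left
container 6: place C11 (28 m³), 22 m³ left
6 containers × 50 m³ = 300 m³; used 223 m³; unused 77 m³.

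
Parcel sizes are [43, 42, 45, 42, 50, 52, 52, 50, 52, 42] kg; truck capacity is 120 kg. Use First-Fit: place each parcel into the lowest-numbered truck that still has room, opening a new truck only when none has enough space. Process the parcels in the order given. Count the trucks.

43 kg → truck 1 (remaining 77 kg)
42 kg → truck 1 (remaining 35 kg)
45 kg → truck 2 (remaining 75 kg)
42 kg → truck 2 (remaining 33 kg)
50 kg → truck 3 (remaining 70 kg)
52 kg → truck 3 (remaining 18 kg)
52 kg → truck 4 (remaining 68 kg)
50 kg → truck 4 (remaining 18 kg)
52 kg → truck 5 (remaining 68 kg)
42 kg → truck 5 (remaining 26 kg)
Final trucks: [43,42] [45,42] [50,52] [52,50] [52,42].

5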